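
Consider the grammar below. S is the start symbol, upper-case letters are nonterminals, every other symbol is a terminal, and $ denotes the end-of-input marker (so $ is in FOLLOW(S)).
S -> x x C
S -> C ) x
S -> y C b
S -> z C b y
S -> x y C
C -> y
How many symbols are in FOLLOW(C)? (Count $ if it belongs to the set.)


S is the start symbol and does not occur in any rule body, so FOLLOW(S) = {$}.
Examining every occurrence of C in a rule body:
  S -> x x C : C is at the right end -> add FOLLOW(S) = {$}
  S -> C ) x : C is followed by terminal ')' -> add ')'
  S -> y C b : C is followed by terminal 'b' -> add 'b'
  S -> z C b y : C is followed by terminal 'b' -> add 'b' (already in the set)
  S -> x y C : C is at the right end -> add FOLLOW(S) = {$} (already in the set)
  C -> y : C does not occur in the body -> contributes nothing
FOLLOW(C) = {), b, $}
Count: 3

3


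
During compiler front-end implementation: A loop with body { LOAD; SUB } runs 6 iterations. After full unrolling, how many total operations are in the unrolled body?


Loop body operations: LOAD, SUB (2 ops per iteration)
Unrolling 6 iterations:
  Iteration 1: LOAD, SUB (2 ops)
  Iteration 2: LOAD, SUB (2 ops)
  Iteration 3: LOAD, SUB (2 ops)
  Iteration 4: LOAD, SUB (2 ops)
  Iteration 5: LOAD, SUB (2 ops)
  Iteration 6: LOAD, SUB (2 ops)
Total: 6 iterations * 2 ops/iter = 12 operations

12


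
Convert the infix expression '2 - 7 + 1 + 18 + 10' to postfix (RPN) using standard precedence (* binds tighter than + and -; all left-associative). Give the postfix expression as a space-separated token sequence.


Applying the shunting-yard algorithm:
  Operand 2 -> output
  Push '-' onto operator stack -> op-stack: [-]
  Operand 7 -> output
  See '+' (prec 1); top '-' (prec 1) >= it -> pop '-' to output
  Push '+' onto operator stack -> op-stack: [+]
  Operand 1 -> output
  See '+' (prec 1); top '+' (prec 1) >= it -> pop '+' to output
  Push '+' onto operator stack -> op-stack: [+]
  Operand 18 -> output
  See '+' (prec 1); top '+' (prec 1) >= it -> pop '+' to output
  Push '+' onto operator stack -> op-stack: [+]
  Operand 10 -> output
  End of input: pop '+' to output
Postfix result: 2 7 - 1 + 18 + 10 +

2 7 - 1 + 18 + 10 +


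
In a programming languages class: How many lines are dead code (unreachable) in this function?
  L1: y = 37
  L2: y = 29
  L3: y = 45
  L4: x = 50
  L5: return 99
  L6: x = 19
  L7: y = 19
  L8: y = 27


Analyzing control flow:
  L1: reachable (before return)
  L2: reachable (before return)
  L3: reachable (before return)
  L4: reachable (before return)
  L5: reachable (return statement)
  L6: DEAD (after return at L5)
  L7: DEAD (after return at L5)
  L8: DEAD (after return at L5)
Return at L5, total lines = 8
Dead lines: L6 through L8
Count: 3

3


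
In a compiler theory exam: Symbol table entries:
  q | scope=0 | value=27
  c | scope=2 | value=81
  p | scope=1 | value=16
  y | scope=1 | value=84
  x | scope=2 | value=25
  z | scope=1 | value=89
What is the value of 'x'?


Searching symbol table for 'x':
  q | scope=0 | value=27
  c | scope=2 | value=81
  p | scope=1 | value=16
  y | scope=1 | value=84
  x | scope=2 | value=25 <- MATCH
  z | scope=1 | value=89
Found 'x' at scope 2 with value 25

25


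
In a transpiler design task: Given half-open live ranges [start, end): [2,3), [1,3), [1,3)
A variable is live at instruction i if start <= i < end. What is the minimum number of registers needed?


Live ranges:
  Var0: [2, 3)
  Var1: [1, 3)
  Var2: [1, 3)
Sweep-line events (position, delta, active):
  pos=1 start -> active=1
  pos=1 start -> active=2
  pos=2 start -> active=3
  pos=3 end -> active=2
  pos=3 end -> active=1
  pos=3 end -> active=0
Maximum simultaneous active: 3
Minimum registers needed: 3

3


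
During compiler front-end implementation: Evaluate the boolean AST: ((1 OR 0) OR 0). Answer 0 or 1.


Step 1: Evaluate inner node
  1 OR 0 = 1
Step 2: Evaluate root node
  1 OR 0 = 1

1


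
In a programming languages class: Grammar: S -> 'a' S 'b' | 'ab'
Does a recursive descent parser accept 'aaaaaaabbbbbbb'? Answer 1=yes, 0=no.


Grammar accepts strings of the form a^n b^n (n >= 1)
Word: 'aaaaaaabbbbbbb'
Counting: 7 a's and 7 b's
Check: 7 == 7? Yes
Derivation (S -> aSb applied 6 time(s), then S -> ab): S => aSb => aaSbb => aaaSbbb => aaaaSbbbb => aaaaaSbbbbb => aaaaaaSbbbbbb => aaaaaaabbbbbbb
Accepted

1


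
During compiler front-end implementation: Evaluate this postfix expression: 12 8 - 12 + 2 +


Processing tokens left to right:
Push 12, Push 8
Pop 12 and 8, compute 12 - 8 = 4, push 4
Push 12
Pop 4 and 12, compute 4 + 12 = 16, push 16
Push 2
Pop 16 and 2, compute 16 + 2 = 18, push 18
Stack result: 18

18


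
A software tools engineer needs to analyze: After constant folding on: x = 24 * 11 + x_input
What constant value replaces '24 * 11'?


Identifying constant sub-expression:
  Original: x = 24 * 11 + x_input
  24 and 11 are both compile-time constants
  Evaluating: 24 * 11 = 264
  After folding: x = 264 + x_input

264


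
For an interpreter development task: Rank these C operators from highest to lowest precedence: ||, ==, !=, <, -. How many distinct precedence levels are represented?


Looking up precedence for each operator:
  || -> precedence 1
  == -> precedence 3
  != -> precedence 3
  < -> precedence 4
  - -> precedence 5
Sorted highest to lowest: -, <, ==, !=, ||
Distinct precedence values: [5, 4, 3, 1]
Number of distinct levels: 4

4


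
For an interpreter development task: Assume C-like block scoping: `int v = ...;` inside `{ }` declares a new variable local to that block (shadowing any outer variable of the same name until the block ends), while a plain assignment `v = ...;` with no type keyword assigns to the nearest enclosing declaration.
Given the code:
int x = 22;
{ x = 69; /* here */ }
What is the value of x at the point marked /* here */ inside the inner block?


Analyzing scoping rules:
Outer scope: declares x = 22
Inner block: 'x = 69;' has no type keyword, so it is an assignment to the outer x (no shadowing)
Inside the block, after the assignment -> 69
Result: 69

69


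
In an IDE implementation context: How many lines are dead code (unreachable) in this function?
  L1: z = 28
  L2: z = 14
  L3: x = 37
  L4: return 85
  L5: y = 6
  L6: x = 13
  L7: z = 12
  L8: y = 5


Analyzing control flow:
  L1: reachable (before return)
  L2: reachable (before return)
  L3: reachable (before return)
  L4: reachable (return statement)
  L5: DEAD (after return at L4)
  L6: DEAD (after return at L4)
  L7: DEAD (after return at L4)
  L8: DEAD (after return at L4)
Return at L4, total lines = 8
Dead lines: L5 through L8
Count: 4

4


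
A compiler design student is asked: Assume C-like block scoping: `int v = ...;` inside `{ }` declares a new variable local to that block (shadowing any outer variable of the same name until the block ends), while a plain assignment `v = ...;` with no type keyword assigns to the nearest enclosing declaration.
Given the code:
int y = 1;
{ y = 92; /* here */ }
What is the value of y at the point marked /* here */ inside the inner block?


Analyzing scoping rules:
Outer scope: declares y = 1
Inner block: 'y = 92;' has no type keyword, so it is an assignment to the outer y (no shadowing)
Inside the block, after the assignment -> 92
Result: 92

92


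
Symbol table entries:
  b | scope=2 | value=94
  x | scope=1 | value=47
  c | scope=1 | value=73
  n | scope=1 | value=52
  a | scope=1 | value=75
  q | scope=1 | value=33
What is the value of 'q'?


Searching symbol table for 'q':
  b | scope=2 | value=94
  x | scope=1 | value=47
  c | scope=1 | value=73
  n | scope=1 | value=52
  a | scope=1 | value=75
  q | scope=1 | value=33 <- MATCH
Found 'q' at scope 1 with value 33

33


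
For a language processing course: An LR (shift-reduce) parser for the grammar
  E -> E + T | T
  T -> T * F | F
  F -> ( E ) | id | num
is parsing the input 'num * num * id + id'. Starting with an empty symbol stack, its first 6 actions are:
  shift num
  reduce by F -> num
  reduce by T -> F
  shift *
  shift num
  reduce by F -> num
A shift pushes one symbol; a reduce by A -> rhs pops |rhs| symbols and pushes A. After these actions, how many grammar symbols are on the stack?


Tracking the symbol stack through each action:
  Action 1: shift 'num' : push -> stack = [num] (size 1)
  Action 2: reduce by F -> num : pop 1, push F -> stack = [F] (size 1)
  Action 3: reduce by T -> F : pop 1, push T -> stack = [T] (size 1)
  Action 4: shift '*' : push -> stack = [T, *] (size 2)
  Action 5: shift 'num' : push -> stack = [T, *, num] (size 3)
  Action 6: reduce by F -> num : pop 1, push F -> stack = [T, *, F] (size 3)
Final stack size: 3

3


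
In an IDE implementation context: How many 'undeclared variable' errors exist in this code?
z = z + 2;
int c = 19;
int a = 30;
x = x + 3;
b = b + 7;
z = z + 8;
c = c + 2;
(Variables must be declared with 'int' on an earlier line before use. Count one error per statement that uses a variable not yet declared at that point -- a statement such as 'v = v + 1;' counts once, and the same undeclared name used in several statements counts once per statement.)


Scanning code line by line:
  Line 1: use 'z' -> ERROR (undeclared)
  Line 2: declare 'c' -> declared = ['c']
  Line 3: declare 'a' -> declared = ['a', 'c']
  Line 4: use 'x' -> ERROR (undeclared)
  Line 5: use 'b' -> ERROR (undeclared)
  Line 6: use 'z' -> ERROR (undeclared)
  Line 7: use 'c' -> OK (declared)
Total undeclared variable errors: 4

4


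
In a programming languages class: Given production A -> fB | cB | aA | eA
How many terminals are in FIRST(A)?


Production: A -> fB | cB | aA | eA
Examining each alternative for leading terminals:
  A -> fB : first terminal = 'f'
  A -> cB : first terminal = 'c'
  A -> aA : first terminal = 'a'
  A -> eA : first terminal = 'e'
FIRST(A) = {a, c, e, f}
Count: 4

4


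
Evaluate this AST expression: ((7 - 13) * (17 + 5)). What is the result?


Expression: ((7 - 13) * (17 + 5))
Evaluating step by step:
  7 - 13 = -6
  17 + 5 = 22
  -6 * 22 = -132
Result: -132

-132


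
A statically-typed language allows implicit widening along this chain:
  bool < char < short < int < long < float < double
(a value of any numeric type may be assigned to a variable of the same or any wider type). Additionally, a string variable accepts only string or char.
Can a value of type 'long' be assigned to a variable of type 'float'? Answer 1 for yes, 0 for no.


Target variable type: float
Source value type: long
Numeric ranks: long=4, float=5
Widening allowed iff rank(source) <= rank(target): 4 <= 5? Yes
Result: 1

1


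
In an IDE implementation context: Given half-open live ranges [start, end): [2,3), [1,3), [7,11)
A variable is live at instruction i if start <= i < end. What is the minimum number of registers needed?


Live ranges:
  Var0: [2, 3)
  Var1: [1, 3)
  Var2: [7, 11)
Sweep-line events (position, delta, active):
  pos=1 start -> active=1
  pos=2 start -> active=2
  pos=3 end -> active=1
  pos=3 end -> active=0
  pos=7 start -> active=1
  pos=11 end -> active=0
Maximum simultaneous active: 2
Minimum registers needed: 2

2


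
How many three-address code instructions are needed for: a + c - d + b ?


Expression: a + c - d + b
Generating three-address code (respecting * over +/- precedence):
  Instruction 1: t1 = a + c
  Instruction 2: t2 = t1 - d
  Instruction 3: t3 = t2 + b
Total instructions: 3

3


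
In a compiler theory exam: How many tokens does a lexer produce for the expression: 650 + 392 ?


Scanning '650 + 392'
Token 1: '650' -> integer_literal
Token 2: '+' -> operator
Token 3: '392' -> integer_literal
Total tokens: 3

3


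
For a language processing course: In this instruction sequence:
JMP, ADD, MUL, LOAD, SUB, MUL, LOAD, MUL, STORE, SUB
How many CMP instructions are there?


Scanning instruction sequence for CMP:
  Position 1: JMP
  Position 2: ADD
  Position 3: MUL
  Position 4: LOAD
  Position 5: SUB
  Position 6: MUL
  Position 7: LOAD
  Position 8: MUL
  Position 9: STORE
  Position 10: SUB
Matches at positions: []
Total CMP count: 0

0


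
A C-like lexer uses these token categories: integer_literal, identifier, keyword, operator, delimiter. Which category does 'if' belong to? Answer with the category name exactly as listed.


Token: 'if'
Checking categories:
  identifier: no
  integer_literal: no
  operator: no
  keyword: YES
  delimiter: no
Category: keyword

keyword


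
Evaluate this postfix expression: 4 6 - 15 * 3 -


Processing tokens left to right:
Push 4, Push 6
Pop 4 and 6, compute 4 - 6 = -2, push -2
Push 15
Pop -2 and 15, compute -2 * 15 = -30, push -30
Push 3
Pop -30 and 3, compute -30 - 3 = -33, push -33
Stack result: -33

-33


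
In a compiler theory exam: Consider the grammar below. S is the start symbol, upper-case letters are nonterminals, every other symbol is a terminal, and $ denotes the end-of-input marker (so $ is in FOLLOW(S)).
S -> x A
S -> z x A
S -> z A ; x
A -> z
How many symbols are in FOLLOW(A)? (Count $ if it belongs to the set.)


S is the start symbol and does not occur in any rule body, so FOLLOW(S) = {$}.
Examining every occurrence of A in a rule body:
  S -> x A : A is at the right end -> add FOLLOW(S) = {$}
  S -> z x A : A is at the right end -> add FOLLOW(S) = {$} (already in the set)
  S -> z A ; x : A is followed by terminal ';' -> add ';'
  A -> z : A does not occur in the body -> contributes nothing
FOLLOW(A) = {;, $}
Count: 2

2


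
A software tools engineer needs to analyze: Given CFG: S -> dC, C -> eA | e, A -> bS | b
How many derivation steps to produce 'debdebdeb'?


Grammar: S -> dC, C -> eA | e, A -> bS | b
Deriving 'debdebdeb':
Step 1: S -> dC => dC
Step 2: C -> eA => deA
Step 3: A -> bS => debS
Step 4: S -> dC => debdC
Step 5: C -> eA => debdeA
Step 6: A -> bS => debdebS
Step 7: S -> dC => debdebdC
Step 8: C -> eA => debdebdeA
Step 9: A -> b => debdebdeb
Total derivation steps: 9

9


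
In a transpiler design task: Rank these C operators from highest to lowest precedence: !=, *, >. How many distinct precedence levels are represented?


Looking up precedence for each operator:
  != -> precedence 3
  * -> precedence 6
  > -> precedence 4
Sorted highest to lowest: *, >, !=
Distinct precedence values: [6, 4, 3]
Number of distinct levels: 3

3


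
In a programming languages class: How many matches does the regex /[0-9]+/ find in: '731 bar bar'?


Pattern: /[0-9]+/ (int literals)
Input: '731 bar bar'
Scanning for matches:
  Match 1: '731'
Total matches: 1

1


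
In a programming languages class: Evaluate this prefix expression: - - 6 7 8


Parsing prefix expression: - - 6 7 8
Step 1: Innermost operation '- 6 7'
  6 - 7 = -1
Step 2: Outer operation '- [-1] 8'
  -1 - 8 = -9

-9


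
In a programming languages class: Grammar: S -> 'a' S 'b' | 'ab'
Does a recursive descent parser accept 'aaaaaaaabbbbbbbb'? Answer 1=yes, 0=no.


Grammar accepts strings of the form a^n b^n (n >= 1)
Word: 'aaaaaaaabbbbbbbb'
Counting: 8 a's and 8 b's
Check: 8 == 8? Yes
Derivation (S -> aSb applied 7 time(s), then S -> ab): S => aSb => aaSbb => aaaSbbb => aaaaSbbbb => aaaaaSbbbbb => aaaaaaSbbbbbb => aaaaaaaSbbbbbbb => aaaaaaaabbbbbbbb
Accepted

1


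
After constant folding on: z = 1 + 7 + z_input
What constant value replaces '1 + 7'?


Identifying constant sub-expression:
  Original: z = 1 + 7 + z_input
  1 and 7 are both compile-time constants
  Evaluating: 1 + 7 = 8
  After folding: z = 8 + z_input

8


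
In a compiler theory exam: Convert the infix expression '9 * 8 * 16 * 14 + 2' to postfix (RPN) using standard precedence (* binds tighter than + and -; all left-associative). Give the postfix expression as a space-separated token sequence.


Applying the shunting-yard algorithm:
  Operand 9 -> output
  Push '*' onto operator stack -> op-stack: [*]
  Operand 8 -> output
  See '*' (prec 2); top '*' (prec 2) >= it -> pop '*' to output
  Push '*' onto operator stack -> op-stack: [*]
  Operand 16 -> output
  See '*' (prec 2); top '*' (prec 2) >= it -> pop '*' to output
  Push '*' onto operator stack -> op-stack: [*]
  Operand 14 -> output
  See '+' (prec 1); top '*' (prec 2) >= it -> pop '*' to output
  Push '+' onto operator stack -> op-stack: [+]
  Operand 2 -> output
  End of input: pop '+' to output
Postfix result: 9 8 * 16 * 14 * 2 +

9 8 * 16 * 14 * 2 +


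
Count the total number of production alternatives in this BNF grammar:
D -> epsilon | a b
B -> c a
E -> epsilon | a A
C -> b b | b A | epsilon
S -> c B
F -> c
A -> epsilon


Counting alternatives per rule:
  D: 2 alternative(s)
  B: 1 alternative(s)
  E: 2 alternative(s)
  C: 3 alternative(s)
  S: 1 alternative(s)
  F: 1 alternative(s)
  A: 1 alternative(s)
Sum: 2 + 1 + 2 + 3 + 1 + 1 + 1 = 11

11


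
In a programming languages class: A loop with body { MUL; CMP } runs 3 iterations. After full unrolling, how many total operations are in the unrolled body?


Loop body operations: MUL, CMP (2 ops per iteration)
Unrolling 3 iterations:
  Iteration 1: MUL, CMP (2 ops)
  Iteration 2: MUL, CMP (2 ops)
  Iteration 3: MUL, CMP (2 ops)
Total: 3 iterations * 2 ops/iter = 6 operations

6


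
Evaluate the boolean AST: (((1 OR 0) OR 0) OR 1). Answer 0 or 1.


Step 1: Evaluate inner node
  1 OR 0 = 1
Step 2: Evaluate next node
  1 OR 0 = 1
Step 3: Evaluate root node
  1 OR 1 = 1

1


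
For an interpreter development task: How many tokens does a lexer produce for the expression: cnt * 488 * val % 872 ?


Scanning 'cnt * 488 * val % 872'
Token 1: 'cnt' -> identifier
Token 2: '*' -> operator
Token 3: '488' -> integer_literal
Token 4: '*' -> operator
Token 5: 'val' -> identifier
Token 6: '%' -> operator
Token 7: '872' -> integer_literal
Total tokens: 7

7


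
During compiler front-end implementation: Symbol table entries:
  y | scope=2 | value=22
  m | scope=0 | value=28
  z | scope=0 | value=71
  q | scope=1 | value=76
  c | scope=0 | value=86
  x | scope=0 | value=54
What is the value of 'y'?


Searching symbol table for 'y':
  y | scope=2 | value=22 <- MATCH
  m | scope=0 | value=28
  z | scope=0 | value=71
  q | scope=1 | value=76
  c | scope=0 | value=86
  x | scope=0 | value=54
Found 'y' at scope 2 with value 22

22


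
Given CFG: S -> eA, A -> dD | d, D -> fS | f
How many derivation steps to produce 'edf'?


Grammar: S -> eA, A -> dD | d, D -> fS | f
Deriving 'edf':
Step 1: S -> eA => eA
Step 2: A -> dD => edD
Step 3: D -> f => edf
Total derivation steps: 3

3


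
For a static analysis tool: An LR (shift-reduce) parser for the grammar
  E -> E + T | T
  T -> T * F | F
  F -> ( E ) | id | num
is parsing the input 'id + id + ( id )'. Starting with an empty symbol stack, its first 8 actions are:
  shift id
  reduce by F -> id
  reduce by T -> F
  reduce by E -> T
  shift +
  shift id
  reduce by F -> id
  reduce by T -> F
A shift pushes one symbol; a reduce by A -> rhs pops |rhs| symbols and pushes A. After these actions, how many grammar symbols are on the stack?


Tracking the symbol stack through each action:
  Action 1: shift 'id' : push -> stack = [id] (size 1)
  Action 2: reduce by F -> id : pop 1, push F -> stack = [F] (size 1)
  Action 3: reduce by T -> F : pop 1, push T -> stack = [T] (size 1)
  Action 4: reduce by E -> T : pop 1, push E -> stack = [E] (size 1)
  Action 5: shift '+' : push -> stack = [E, +] (size 2)
  Action 6: shift 'id' : push -> stack = [E, +, id] (size 3)
  Action 7: reduce by F -> id : pop 1, push F -> stack = [E, +, F] (size 3)
  Action 8: reduce by T -> F : pop 1, push T -> stack = [E, +, T] (size 3)
Final stack size: 3

3


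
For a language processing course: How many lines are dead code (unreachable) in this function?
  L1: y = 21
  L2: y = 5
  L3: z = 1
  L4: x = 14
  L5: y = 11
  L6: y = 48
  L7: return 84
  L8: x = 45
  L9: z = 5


Analyzing control flow:
  L1: reachable (before return)
  L2: reachable (before return)
  L3: reachable (before return)
  L4: reachable (before return)
  L5: reachable (before return)
  L6: reachable (before return)
  L7: reachable (return statement)
  L8: DEAD (after return at L7)
  L9: DEAD (after return at L7)
Return at L7, total lines = 9
Dead lines: L8 through L9
Count: 2

2


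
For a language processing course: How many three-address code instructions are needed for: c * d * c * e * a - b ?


Expression: c * d * c * e * a - b
Generating three-address code (respecting * over +/- precedence):
  Instruction 1: t1 = c * d
  Instruction 2: t2 = t1 * c
  Instruction 3: t3 = t2 * e
  Instruction 4: t4 = t3 * a
  Instruction 5: t5 = t4 - b
Total instructions: 5

5


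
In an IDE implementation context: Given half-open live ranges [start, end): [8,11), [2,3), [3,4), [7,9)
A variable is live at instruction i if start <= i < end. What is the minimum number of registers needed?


Live ranges:
  Var0: [8, 11)
  Var1: [2, 3)
  Var2: [3, 4)
  Var3: [7, 9)
Sweep-line events (position, delta, active):
  pos=2 start -> active=1
  pos=3 end -> active=0
  pos=3 start -> active=1
  pos=4 end -> active=0
  pos=7 start -> active=1
  pos=8 start -> active=2
  pos=9 end -> active=1
  pos=11 end -> active=0
Maximum simultaneous active: 2
Minimum registers needed: 2

2


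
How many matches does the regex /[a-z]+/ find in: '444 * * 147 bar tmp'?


Pattern: /[a-z]+/ (identifiers)
Input: '444 * * 147 bar tmp'
Scanning for matches:
  Match 1: 'bar'
  Match 2: 'tmp'
Total matches: 2

2


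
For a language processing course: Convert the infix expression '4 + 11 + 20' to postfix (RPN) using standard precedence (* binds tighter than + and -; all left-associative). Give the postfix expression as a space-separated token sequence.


Applying the shunting-yard algorithm:
  Operand 4 -> output
  Push '+' onto operator stack -> op-stack: [+]
  Operand 11 -> output
  See '+' (prec 1); top '+' (prec 1) >= it -> pop '+' to output
  Push '+' onto operator stack -> op-stack: [+]
  Operand 20 -> output
  End of input: pop '+' to output
Postfix result: 4 11 + 20 +

4 11 + 20 +


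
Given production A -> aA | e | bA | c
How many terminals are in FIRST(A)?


Production: A -> aA | e | bA | c
Examining each alternative for leading terminals:
  A -> aA : first terminal = 'a'
  A -> e : first terminal = 'e'
  A -> bA : first terminal = 'b'
  A -> c : first terminal = 'c'
FIRST(A) = {a, b, c, e}
Count: 4

4


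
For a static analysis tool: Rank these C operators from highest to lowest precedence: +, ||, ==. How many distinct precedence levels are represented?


Looking up precedence for each operator:
  + -> precedence 5
  || -> precedence 1
  == -> precedence 3
Sorted highest to lowest: +, ==, ||
Distinct precedence values: [5, 3, 1]
Number of distinct levels: 3

3


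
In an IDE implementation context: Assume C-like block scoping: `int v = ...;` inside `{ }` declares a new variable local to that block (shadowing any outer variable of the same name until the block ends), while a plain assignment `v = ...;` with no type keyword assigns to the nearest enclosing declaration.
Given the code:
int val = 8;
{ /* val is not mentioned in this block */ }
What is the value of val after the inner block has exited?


Analyzing scoping rules:
Outer scope: declares val = 8
Inner block: val is neither redeclared nor assigned -> unchanged
After the block -> 8
Result: 8

8


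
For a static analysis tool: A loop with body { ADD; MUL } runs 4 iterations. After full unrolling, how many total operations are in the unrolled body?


Loop body operations: ADD, MUL (2 ops per iteration)
Unrolling 4 iterations:
  Iteration 1: ADD, MUL (2 ops)
  Iteration 2: ADD, MUL (2 ops)
  Iteration 3: ADD, MUL (2 ops)
  Iteration 4: ADD, MUL (2 ops)
Total: 4 iterations * 2 ops/iter = 8 operations

8


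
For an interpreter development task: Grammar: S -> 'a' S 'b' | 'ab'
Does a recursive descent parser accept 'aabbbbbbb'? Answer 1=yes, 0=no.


Grammar accepts strings of the form a^n b^n (n >= 1)
Word: 'aabbbbbbb'
Counting: 2 a's and 7 b's
Check: 2 == 7? No
Mismatch: a-count != b-count
Rejected

0


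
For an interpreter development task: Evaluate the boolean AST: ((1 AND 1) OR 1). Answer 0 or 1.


Step 1: Evaluate inner node
  1 AND 1 = 1
Step 2: Evaluate root node
  1 OR 1 = 1

1


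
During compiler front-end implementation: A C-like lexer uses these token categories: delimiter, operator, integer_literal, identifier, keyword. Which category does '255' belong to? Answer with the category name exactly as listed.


Token: '255'
Checking categories:
  identifier: no
  integer_literal: YES
  operator: no
  keyword: no
  delimiter: no
Category: integer_literal

integer_literal


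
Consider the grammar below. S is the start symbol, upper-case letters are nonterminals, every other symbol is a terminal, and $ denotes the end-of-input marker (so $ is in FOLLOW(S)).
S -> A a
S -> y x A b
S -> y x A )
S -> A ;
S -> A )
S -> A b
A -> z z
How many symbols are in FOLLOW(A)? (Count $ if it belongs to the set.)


S is the start symbol and does not occur in any rule body, so FOLLOW(S) = {$}.
Examining every occurrence of A in a rule body:
  S -> A a : A is followed by terminal 'a' -> add 'a'
  S -> y x A b : A is followed by terminal 'b' -> add 'b'
  S -> y x A ) : A is followed by terminal ')' -> add ')'
  S -> A ; : A is followed by terminal ';' -> add ';'
  S -> A ) : A is followed by terminal ')' -> add ')' (already in the set)
  S -> A b : A is followed by terminal 'b' -> add 'b' (already in the set)
  A -> z z : A does not occur in the body -> contributes nothing
FOLLOW(A) = {), ;, a, b}
Count: 4

4


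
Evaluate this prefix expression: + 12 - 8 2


Parsing prefix expression: + 12 - 8 2
Step 1: Innermost operation '- 8 2'
  8 - 2 = 6
Step 2: Outer operation '+ 12 [6]'
  12 + 6 = 18

18


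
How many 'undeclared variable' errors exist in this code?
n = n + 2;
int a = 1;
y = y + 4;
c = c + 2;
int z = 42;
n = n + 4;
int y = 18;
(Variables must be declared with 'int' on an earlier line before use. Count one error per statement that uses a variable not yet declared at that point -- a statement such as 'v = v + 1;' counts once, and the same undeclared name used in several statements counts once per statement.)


Scanning code line by line:
  Line 1: use 'n' -> ERROR (undeclared)
  Line 2: declare 'a' -> declared = ['a']
  Line 3: use 'y' -> ERROR (undeclared)
  Line 4: use 'c' -> ERROR (undeclared)
  Line 5: declare 'z' -> declared = ['a', 'z']
  Line 6: use 'n' -> ERROR (undeclared)
  Line 7: declare 'y' -> declared = ['a', 'y', 'z']
Total undeclared variable errors: 4

4


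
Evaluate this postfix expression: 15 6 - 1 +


Processing tokens left to right:
Push 15, Push 6
Pop 15 and 6, compute 15 - 6 = 9, push 9
Push 1
Pop 9 and 1, compute 9 + 1 = 10, push 10
Stack result: 10

10


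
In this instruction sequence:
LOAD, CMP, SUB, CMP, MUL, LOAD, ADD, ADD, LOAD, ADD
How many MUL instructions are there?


Scanning instruction sequence for MUL:
  Position 1: LOAD
  Position 2: CMP
  Position 3: SUB
  Position 4: CMP
  Position 5: MUL <- MATCH
  Position 6: LOAD
  Position 7: ADD
  Position 8: ADD
  Position 9: LOAD
  Position 10: ADD
Matches at positions: [5]
Total MUL count: 1

1


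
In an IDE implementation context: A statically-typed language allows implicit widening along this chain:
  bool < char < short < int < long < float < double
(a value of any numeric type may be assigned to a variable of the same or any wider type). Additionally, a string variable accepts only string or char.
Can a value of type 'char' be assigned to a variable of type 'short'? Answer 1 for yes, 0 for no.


Target variable type: short
Source value type: char
Numeric ranks: char=1, short=2
Widening allowed iff rank(source) <= rank(target): 1 <= 2? Yes
Result: 1

1


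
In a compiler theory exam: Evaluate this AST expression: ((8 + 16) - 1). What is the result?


Expression: ((8 + 16) - 1)
Evaluating step by step:
  8 + 16 = 24
  24 - 1 = 23
Result: 23

23


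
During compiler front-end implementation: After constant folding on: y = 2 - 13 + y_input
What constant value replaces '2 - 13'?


Identifying constant sub-expression:
  Original: y = 2 - 13 + y_input
  2 and 13 are both compile-time constants
  Evaluating: 2 - 13 = -11
  After folding: y = -11 + y_input

-11


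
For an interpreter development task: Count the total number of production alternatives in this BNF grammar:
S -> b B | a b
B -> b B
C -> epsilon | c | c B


Counting alternatives per rule:
  S: 2 alternative(s)
  B: 1 alternative(s)
  C: 3 alternative(s)
Sum: 2 + 1 + 3 = 6

6


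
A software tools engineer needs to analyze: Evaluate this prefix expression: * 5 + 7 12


Parsing prefix expression: * 5 + 7 12
Step 1: Innermost operation '+ 7 12'
  7 + 12 = 19
Step 2: Outer operation '* 5 [19]'
  5 * 19 = 95

95


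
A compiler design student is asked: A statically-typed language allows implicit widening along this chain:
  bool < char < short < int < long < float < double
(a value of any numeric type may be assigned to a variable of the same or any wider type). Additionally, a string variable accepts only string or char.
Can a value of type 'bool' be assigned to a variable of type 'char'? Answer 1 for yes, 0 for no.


Target variable type: char
Source value type: bool
Numeric ranks: bool=0, char=1
Widening allowed iff rank(source) <= rank(target): 0 <= 1? Yes
Result: 1

1


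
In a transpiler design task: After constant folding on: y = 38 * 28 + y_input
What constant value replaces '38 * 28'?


Identifying constant sub-expression:
  Original: y = 38 * 28 + y_input
  38 and 28 are both compile-time constants
  Evaluating: 38 * 28 = 1064
  After folding: y = 1064 + y_input

1064


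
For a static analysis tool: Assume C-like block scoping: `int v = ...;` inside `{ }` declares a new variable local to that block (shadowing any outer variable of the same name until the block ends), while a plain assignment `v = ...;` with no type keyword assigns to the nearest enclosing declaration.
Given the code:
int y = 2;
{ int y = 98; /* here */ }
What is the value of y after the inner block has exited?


Analyzing scoping rules:
Outer scope: declares y = 2
Inner block: 'int y = 98;' declares a NEW y that shadows the outer one
When the block exits the inner y goes out of scope; the outer y was never modified -> 2
Result: 2

2


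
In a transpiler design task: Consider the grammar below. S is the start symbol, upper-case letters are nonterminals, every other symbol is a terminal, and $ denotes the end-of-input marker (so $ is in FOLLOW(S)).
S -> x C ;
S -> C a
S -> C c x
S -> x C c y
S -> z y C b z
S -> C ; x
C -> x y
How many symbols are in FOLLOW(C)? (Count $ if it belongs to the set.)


S is the start symbol and does not occur in any rule body, so FOLLOW(S) = {$}.
Examining every occurrence of C in a rule body:
  S -> x C ; : C is followed by terminal ';' -> add ';'
  S -> C a : C is followed by terminal 'a' -> add 'a'
  S -> C c x : C is followed by terminal 'c' -> add 'c'
  S -> x C c y : C is followed by terminal 'c' -> add 'c' (already in the set)
  S -> z y C b z : C is followed by terminal 'b' -> add 'b'
  S -> C ; x : C is followed by terminal ';' -> add ';' (already in the set)
  C -> x y : C does not occur in the body -> contributes nothing
FOLLOW(C) = {;, a, b, c}
Count: 4

4


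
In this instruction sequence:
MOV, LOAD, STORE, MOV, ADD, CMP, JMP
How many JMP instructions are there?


Scanning instruction sequence for JMP:
  Position 1: MOV
  Position 2: LOAD
  Position 3: STORE
  Position 4: MOV
  Position 5: ADD
  Position 6: CMP
  Position 7: JMP <- MATCH
Matches at positions: [7]
Total JMP count: 1

1


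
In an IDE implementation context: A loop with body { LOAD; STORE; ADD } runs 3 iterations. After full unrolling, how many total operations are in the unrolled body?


Loop body operations: LOAD, STORE, ADD (3 ops per iteration)
Unrolling 3 iterations:
  Iteration 1: LOAD, STORE, ADD (3 ops)
  Iteration 2: LOAD, STORE, ADD (3 ops)
  Iteration 3: LOAD, STORE, ADD (3 ops)
Total: 3 iterations * 3 ops/iter = 9 operations

9


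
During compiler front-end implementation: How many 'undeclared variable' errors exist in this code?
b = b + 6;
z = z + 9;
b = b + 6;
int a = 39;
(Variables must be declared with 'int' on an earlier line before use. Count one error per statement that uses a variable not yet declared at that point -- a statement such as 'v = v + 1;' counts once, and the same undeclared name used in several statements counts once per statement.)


Scanning code line by line:
  Line 1: use 'b' -> ERROR (undeclared)
  Line 2: use 'z' -> ERROR (undeclared)
  Line 3: use 'b' -> ERROR (undeclared)
  Line 4: declare 'a' -> declared = ['a']
Total undeclared variable errors: 3

3


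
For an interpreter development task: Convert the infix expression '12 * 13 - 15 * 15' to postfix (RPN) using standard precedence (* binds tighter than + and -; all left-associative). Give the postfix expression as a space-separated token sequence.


Applying the shunting-yard algorithm:
  Operand 12 -> output
  Push '*' onto operator stack -> op-stack: [*]
  Operand 13 -> output
  See '-' (prec 1); top '*' (prec 2) >= it -> pop '*' to output
  Push '-' onto operator stack -> op-stack: [-]
  Operand 15 -> output
  Push '*' onto operator stack -> op-stack: [-, *]
  Operand 15 -> output
  End of input: pop '*' to output
  End of input: pop '-' to output
Postfix result: 12 13 * 15 15 * -

12 13 * 15 15 * -


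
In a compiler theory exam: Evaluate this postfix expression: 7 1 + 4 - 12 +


Processing tokens left to right:
Push 7, Push 1
Pop 7 and 1, compute 7 + 1 = 8, push 8
Push 4
Pop 8 and 4, compute 8 - 4 = 4, push 4
Push 12
Pop 4 and 12, compute 4 + 12 = 16, push 16
Stack result: 16

16


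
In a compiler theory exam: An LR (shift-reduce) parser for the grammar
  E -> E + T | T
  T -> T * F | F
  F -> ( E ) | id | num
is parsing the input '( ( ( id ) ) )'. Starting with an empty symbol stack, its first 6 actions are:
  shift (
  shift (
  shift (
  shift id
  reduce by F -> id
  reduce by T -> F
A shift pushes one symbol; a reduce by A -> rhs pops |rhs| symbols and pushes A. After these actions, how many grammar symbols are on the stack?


Tracking the symbol stack through each action:
  Action 1: shift '(' : push -> stack = [(] (size 1)
  Action 2: shift '(' : push -> stack = [(, (] (size 2)
  Action 3: shift '(' : push -> stack = [(, (, (] (size 3)
  Action 4: shift 'id' : push -> stack = [(, (, (, id] (size 4)
  Action 5: reduce by F -> id : pop 1, push F -> stack = [(, (, (, F] (size 4)
  Action 6: reduce by T -> F : pop 1, push T -> stack = [(, (, (, T] (size 4)
Final stack size: 4

4


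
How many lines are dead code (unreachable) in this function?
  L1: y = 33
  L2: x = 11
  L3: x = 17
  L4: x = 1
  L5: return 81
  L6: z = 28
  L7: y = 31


Analyzing control flow:
  L1: reachable (before return)
  L2: reachable (before return)
  L3: reachable (before return)
  L4: reachable (before return)
  L5: reachable (return statement)
  L6: DEAD (after return at L5)
  L7: DEAD (after return at L5)
Return at L5, total lines = 7
Dead lines: L6 through L7
Count: 2

2


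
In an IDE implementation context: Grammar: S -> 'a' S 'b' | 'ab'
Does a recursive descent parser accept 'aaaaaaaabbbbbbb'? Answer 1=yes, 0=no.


Grammar accepts strings of the form a^n b^n (n >= 1)
Word: 'aaaaaaaabbbbbbb'
Counting: 8 a's and 7 b's
Check: 8 == 7? No
Mismatch: a-count != b-count
Rejected

0


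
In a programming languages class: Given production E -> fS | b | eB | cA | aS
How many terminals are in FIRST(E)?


Production: E -> fS | b | eB | cA | aS
Examining each alternative for leading terminals:
  E -> fS : first terminal = 'f'
  E -> b : first terminal = 'b'
  E -> eB : first terminal = 'e'
  E -> cA : first terminal = 'c'
  E -> aS : first terminal = 'a'
FIRST(E) = {a, b, c, e, f}
Count: 5

5


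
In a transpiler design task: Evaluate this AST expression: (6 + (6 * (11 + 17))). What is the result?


Expression: (6 + (6 * (11 + 17)))
Evaluating step by step:
  11 + 17 = 28
  6 * 28 = 168
  6 + 168 = 174
Result: 174

174


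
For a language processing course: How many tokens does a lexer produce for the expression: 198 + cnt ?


Scanning '198 + cnt'
Token 1: '198' -> integer_literal
Token 2: '+' -> operator
Token 3: 'cnt' -> identifier
Total tokens: 3

3


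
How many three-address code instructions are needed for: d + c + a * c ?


Expression: d + c + a * c
Generating three-address code (respecting * over +/- precedence):
  Instruction 1: t1 = a * c
  Instruction 2: t2 = d + c
  Instruction 3: t3 = t2 + t1
Total instructions: 3

3


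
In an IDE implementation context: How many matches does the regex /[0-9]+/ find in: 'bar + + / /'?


Pattern: /[0-9]+/ (int literals)
Input: 'bar + + / /'
Scanning for matches:
Total matches: 0

0


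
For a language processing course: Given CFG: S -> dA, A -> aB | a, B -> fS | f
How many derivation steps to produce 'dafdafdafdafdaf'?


Grammar: S -> dA, A -> aB | a, B -> fS | f
Deriving 'dafdafdafdafdaf':
Step 1: S -> dA => dA
Step 2: A -> aB => daB
Step 3: B -> fS => dafS
Step 4: S -> dA => dafdA
Step 5: A -> aB => dafdaB
Step 6: B -> fS => dafdafS
Step 7: S -> dA => dafdafdA
Step 8: A -> aB => dafdafdaB
Step 9: B -> fS => dafdafdafS
Step 10: S -> dA => dafdafdafdA
Step 11: A -> aB => dafdafdafdaB
Step 12: B -> fS => dafdafdafdafS
Step 13: S -> dA => dafdafdafdafdA
Step 14: A -> aB => dafdafdafdafdaB
Step 15: B -> f => dafdafdafdafdaf
Total derivation steps: 15

15


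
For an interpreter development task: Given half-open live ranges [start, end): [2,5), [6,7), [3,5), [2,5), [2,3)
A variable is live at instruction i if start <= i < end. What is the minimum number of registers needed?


Live ranges:
  Var0: [2, 5)
  Var1: [6, 7)
  Var2: [3, 5)
  Var3: [2, 5)
  Var4: [2, 3)
Sweep-line events (position, delta, active):
  pos=2 start -> active=1
  pos=2 start -> active=2
  pos=2 start -> active=3
  pos=3 end -> active=2
  pos=3 start -> active=3
  pos=5 end -> active=2
  pos=5 end -> active=1
  pos=5 end -> active=0
  pos=6 start -> active=1
  pos=7 end -> active=0
Maximum simultaneous active: 3
Minimum registers needed: 3

3


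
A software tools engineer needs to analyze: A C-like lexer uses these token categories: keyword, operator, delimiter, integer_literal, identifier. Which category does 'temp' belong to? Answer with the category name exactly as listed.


Token: 'temp'
Checking categories:
  identifier: YES
  integer_literal: no
  operator: no
  keyword: no
  delimiter: no
Category: identifier

identifier


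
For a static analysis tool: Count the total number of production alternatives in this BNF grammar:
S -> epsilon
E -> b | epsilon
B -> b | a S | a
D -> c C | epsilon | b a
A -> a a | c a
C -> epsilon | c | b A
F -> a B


Counting alternatives per rule:
  S: 1 alternative(s)
  E: 2 alternative(s)
  B: 3 alternative(s)
  D: 3 alternative(s)
  A: 2 alternative(s)
  C: 3 alternative(s)
  F: 1 alternative(s)
Sum: 1 + 2 + 3 + 3 + 2 + 3 + 1 = 15

15


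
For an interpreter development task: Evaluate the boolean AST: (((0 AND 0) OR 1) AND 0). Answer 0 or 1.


Step 1: Evaluate inner node
  0 AND 0 = 0
Step 2: Evaluate next node
  0 OR 1 = 1
Step 3: Evaluate root node
  1 AND 0 = 0

0


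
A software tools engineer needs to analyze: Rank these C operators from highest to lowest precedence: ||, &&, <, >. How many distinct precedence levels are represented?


Looking up precedence for each operator:
  || -> precedence 1
  && -> precedence 2
  < -> precedence 4
  > -> precedence 4
Sorted highest to lowest: <, >, &&, ||
Distinct precedence values: [4, 2, 1]
Number of distinct levels: 3

3


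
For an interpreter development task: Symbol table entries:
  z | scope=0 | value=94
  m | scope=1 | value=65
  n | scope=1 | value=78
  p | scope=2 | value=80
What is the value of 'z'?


Searching symbol table for 'z':
  z | scope=0 | value=94 <- MATCH
  m | scope=1 | value=65
  n | scope=1 | value=78
  p | scope=2 | value=80
Found 'z' at scope 0 with value 94

94
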